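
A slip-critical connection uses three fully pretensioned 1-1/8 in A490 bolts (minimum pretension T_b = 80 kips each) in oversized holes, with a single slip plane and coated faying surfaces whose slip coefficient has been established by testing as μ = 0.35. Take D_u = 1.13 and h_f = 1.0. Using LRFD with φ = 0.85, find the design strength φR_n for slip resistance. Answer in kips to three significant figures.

R_n = μ · D_u · h_f · T_b · n_s · n_b = 0.35 × 1.13 × 1.0 × 80 × 1 × 3 = 94.92 kips.
Design strength φR_n = 0.85 × 94.92 = 80.7 kips.

80.7 kips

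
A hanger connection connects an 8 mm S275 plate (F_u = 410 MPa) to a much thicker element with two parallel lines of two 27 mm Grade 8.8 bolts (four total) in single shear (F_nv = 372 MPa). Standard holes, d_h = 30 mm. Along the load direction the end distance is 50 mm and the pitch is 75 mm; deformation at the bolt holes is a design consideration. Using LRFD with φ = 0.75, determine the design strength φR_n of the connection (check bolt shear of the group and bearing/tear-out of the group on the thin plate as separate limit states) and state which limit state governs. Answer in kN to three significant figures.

472 kN (bearing governs)

Bolt shear: A_b = π·27²/4 = 572.6 mm²; R_n = 372 × 572.6 × 4 × 1 / 1000 = 852 kN → 0.75 × 852 = 639 kN.
Bearing (1.2 l_c t F_u ≤ 2.4 d t F_u): upper limit = 2.4·27·8·410 / 1000 = 212.5 kN.
  Edge l_c = 50 − 30/2 = 35 → r_n = 137.8 kN; interior l_c = 75 − 30 = 45 → r_n = 177.1 kN.
  R_n,bearing = 2·137.8 + 2·177.1 = 629.8 kN → 0.75 × 629.8 = 472 kN.
Bearing governs: 472 kN.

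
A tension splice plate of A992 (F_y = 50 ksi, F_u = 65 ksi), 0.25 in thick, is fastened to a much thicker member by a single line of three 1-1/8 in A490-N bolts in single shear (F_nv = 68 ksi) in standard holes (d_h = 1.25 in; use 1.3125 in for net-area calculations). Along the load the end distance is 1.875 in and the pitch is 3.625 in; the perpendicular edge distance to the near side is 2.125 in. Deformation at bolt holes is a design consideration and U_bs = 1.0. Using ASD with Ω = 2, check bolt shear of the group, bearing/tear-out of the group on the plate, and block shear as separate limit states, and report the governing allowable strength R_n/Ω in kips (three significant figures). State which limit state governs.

40.4 kips (block shear governs)

Bolt shear: A_b = π·1.125²/4 = 0.994 in²; R_n = 68 × 0.994 × 3 × 1 = 202.8 kips → 202.8 / 2 = 101 kips.
Bearing: edge l_c = 1.25, r_n = 24.38 kips; interior l_c = 2.375, r_n = 43.87 kips; R_n = 24.38 + 2·43.87 = 112.1 kips → 56.1 kips.
Block shear: A_gv = 2.281, A_nv = 1.461, A_nt = 0.3672 in²; R_n = min(0.6F_uA_nv, 0.6F_yA_gv) + U_bs·F_u·A_nt = 80.84 kips → 40.4 kips.
Block shear governs: 40.4 kips.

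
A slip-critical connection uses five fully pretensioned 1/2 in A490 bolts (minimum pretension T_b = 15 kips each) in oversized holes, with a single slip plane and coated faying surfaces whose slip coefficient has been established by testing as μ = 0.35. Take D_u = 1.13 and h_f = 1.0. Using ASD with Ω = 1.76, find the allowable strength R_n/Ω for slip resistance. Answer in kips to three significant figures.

16.9 kips

R_n = μ · D_u · h_f · T_b · n_s · n_b = 0.35 × 1.13 × 1.0 × 15 × 1 × 5 = 29.66 kips.
Allowable strength R_n/Ω = 29.66 / 1.76 = 16.9 kips.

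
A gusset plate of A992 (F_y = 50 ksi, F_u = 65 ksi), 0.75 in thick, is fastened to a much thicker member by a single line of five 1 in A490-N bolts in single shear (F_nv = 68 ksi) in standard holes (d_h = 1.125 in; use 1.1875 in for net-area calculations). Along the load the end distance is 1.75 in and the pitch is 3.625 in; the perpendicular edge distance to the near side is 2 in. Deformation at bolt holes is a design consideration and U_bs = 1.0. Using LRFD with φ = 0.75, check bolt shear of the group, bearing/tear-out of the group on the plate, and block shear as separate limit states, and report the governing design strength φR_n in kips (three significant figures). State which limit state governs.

200 kips (bolt shear governs)

Bolt shear: A_b = π·1²/4 = 0.7854 in²; R_n = 68 × 0.7854 × 5 × 1 = 267 kips → 0.75 × 267 = 200 kips.
Bearing: edge l_c = 1.188, r_n = 69.47 kips; interior l_c = 2.5, r_n = 117 kips; R_n = 69.47 + 4·117 = 537.5 kips → 403 kips.
Block shear: A_gv = 12.19, A_nv = 8.18, A_nt = 1.055 in²; R_n = min(0.6F_uA_nv, 0.6F_yA_gv) + U_bs·F_u·A_nt = 387.6 kips → 291 kips.
Bolt shear governs: 200 kips.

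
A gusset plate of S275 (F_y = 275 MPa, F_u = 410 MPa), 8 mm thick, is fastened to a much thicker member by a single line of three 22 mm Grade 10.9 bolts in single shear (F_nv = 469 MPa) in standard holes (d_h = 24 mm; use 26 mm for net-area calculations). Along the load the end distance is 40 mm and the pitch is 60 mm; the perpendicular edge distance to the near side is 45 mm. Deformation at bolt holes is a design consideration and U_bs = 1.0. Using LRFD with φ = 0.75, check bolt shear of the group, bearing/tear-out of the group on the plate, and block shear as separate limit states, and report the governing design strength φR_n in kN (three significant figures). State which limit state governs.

219 kN (block shear governs)

Bolt shear: A_b = π·22²/4 = 380.1 mm²; R_n = 469 × 380.1 × 3 × 1 / 1000 = 534.8 kN → 0.75 × 534.8 = 401 kN.
Bearing: edge l_c = 28, r_n = 110.2 kN; interior l_c = 36, r_n = 141.7 kN; R_n = 110.2 + 2·141.7 = 393.6 kN → 295 kN.
Block shear: A_gv = 1280, A_nv = 760, A_nt = 256 mm²; R_n = min(0.6F_uA_nv, 0.6F_yA_gv) + U_bs·F_u·A_nt = 291.9 kN → 219 kN.
Block shear governs: 219 kN.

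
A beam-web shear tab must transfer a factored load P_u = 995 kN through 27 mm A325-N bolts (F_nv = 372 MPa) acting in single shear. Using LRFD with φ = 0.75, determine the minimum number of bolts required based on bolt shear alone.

A_b = π·27²/4 = 572.6 mm².
Per-bolt design strength φR_n = 0.75 × 372 × 572.6 × 1 / 1000 = 159.7 kN.
n ≥ 995 / 159.7 = 6.229 → use 7 bolts.

7 bolts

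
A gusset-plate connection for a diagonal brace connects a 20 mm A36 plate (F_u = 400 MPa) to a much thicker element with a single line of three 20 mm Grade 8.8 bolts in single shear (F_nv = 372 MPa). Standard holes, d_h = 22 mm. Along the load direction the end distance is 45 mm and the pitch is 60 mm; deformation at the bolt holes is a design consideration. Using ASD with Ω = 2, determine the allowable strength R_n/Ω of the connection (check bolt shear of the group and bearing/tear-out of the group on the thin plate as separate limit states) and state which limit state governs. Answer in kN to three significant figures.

175 kN (bolt shear governs)

Bolt shear: A_b = π·20²/4 = 314.2 mm²; R_n = 372 × 314.2 × 3 × 1 / 1000 = 350.6 kN → 350.6 / 2 = 175 kN.
Bearing (1.2 l_c t F_u ≤ 2.4 d t F_u): upper limit = 2.4·20·20·400 / 1000 = 384 kN.
  Edge l_c = 45 − 22/2 = 34 → r_n = 326.4 kN; interior l_c = 60 − 22 = 38 → r_n = 364.8 kN.
  R_n,bearing = 1·326.4 + 2·364.8 = 1056 kN → 1056 / 2 = 528 kN.
Bolt shear governs: 175 kN.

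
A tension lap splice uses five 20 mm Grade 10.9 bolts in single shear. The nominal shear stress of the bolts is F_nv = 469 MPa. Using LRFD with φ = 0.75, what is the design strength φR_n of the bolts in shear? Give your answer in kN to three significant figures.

553 kN

A_b = π × 20² / 4 = 314.2 mm².
R_n = F_nv · A_b · n · n_s = 469 × 314.2 × 5 × 1 / 1000 = 736.7 kN.
Design strength φR_n = 0.75 × 736.7 = 553 kN.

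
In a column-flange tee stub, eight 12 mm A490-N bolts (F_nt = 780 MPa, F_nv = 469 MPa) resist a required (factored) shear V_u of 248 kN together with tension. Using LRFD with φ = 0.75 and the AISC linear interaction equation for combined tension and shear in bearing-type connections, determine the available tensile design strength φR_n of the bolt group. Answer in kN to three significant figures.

276 kN

A_b = π·12²/4 = 113.1 mm²; f_rv = 248 × 1000 / (8 × 113.1) = 274.1 MPa.
F'_nt = 1.3 F_nt − (F_nt / φF_nv) f_rv = 1.3·780 − (780/(0.75·469))·274.1 = 406.2 MPa, capped at F_nt → F'_nt = 406.2 MPa.
R_n = F'_nt · A_b · n = 406.2 × 113.1 × 8 / 1000 = 367.5 kN.
Design strength φR_n = 0.75 × 367.5 = 276 kN.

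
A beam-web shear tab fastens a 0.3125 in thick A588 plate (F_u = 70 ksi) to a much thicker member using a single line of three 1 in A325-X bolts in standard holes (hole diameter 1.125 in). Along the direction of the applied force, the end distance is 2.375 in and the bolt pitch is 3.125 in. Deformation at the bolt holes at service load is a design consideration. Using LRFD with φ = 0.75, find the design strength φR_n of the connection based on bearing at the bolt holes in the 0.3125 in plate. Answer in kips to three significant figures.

114 kips

Per bolt r_n = 1.2 l_c t F_u ≤ 2.4 d t F_u; upper limit = 2.4 × 1 × 0.3125 × 70 = 52.5 kips.
Edge bolt: l_c = 2.375 − 1.125/2 = 1.812 in → 1.2 × 1.812 × 0.3125 × 70 = 47.58 → r_n = 47.58 kips.
Interior bolts: l_c = 3.125 − 1.125 = 2 in → 1.2 × 2 × 0.3125 × 70 = 52.5 → r_n = 52.5 kips.
R_n = 1 × 47.58 + 2 × 52.5 = 152.6 kips.
Design strength φR_n = 0.75 × 152.6 = 114 kips.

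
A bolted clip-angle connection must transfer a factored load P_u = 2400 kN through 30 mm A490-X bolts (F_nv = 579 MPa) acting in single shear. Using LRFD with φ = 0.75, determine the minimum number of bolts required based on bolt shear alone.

A_b = π·30²/4 = 706.9 mm².
Per-bolt design strength φR_n = 0.75 × 579 × 706.9 × 1 / 1000 = 307 kN.
n ≥ 2400 / 307 = 7.819 → use 8 bolts.

8 bolts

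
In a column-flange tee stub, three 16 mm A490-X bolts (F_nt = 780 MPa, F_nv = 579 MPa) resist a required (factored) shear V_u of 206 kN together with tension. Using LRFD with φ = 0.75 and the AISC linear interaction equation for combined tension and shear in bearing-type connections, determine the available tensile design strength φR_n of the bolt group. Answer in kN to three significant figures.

181 kN

A_b = π·16²/4 = 201.1 mm²; f_rv = 206 × 1000 / (3 × 201.1) = 341.5 MPa.
F'_nt = 1.3 F_nt − (F_nt / φF_nv) f_rv = 1.3·780 − (780/(0.75·579))·341.5 = 400.6 MPa, capped at F_nt → F'_nt = 400.6 MPa.
R_n = F'_nt · A_b · n = 400.6 × 201.1 × 3 / 1000 = 241.6 kN.
Design strength φR_n = 0.75 × 241.6 = 181 kN.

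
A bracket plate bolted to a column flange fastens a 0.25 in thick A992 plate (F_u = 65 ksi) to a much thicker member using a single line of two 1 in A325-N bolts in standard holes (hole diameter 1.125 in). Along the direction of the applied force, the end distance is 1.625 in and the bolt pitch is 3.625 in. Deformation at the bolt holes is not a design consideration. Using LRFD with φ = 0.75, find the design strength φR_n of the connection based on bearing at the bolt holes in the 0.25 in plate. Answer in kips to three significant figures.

Per bolt r_n = 1.5 l_c t F_u ≤ 3.0 d t F_u; upper limit = 3.0 × 1 × 0.25 × 65 = 48.75 kips.
Edge bolt: l_c = 1.625 − 1.125/2 = 1.062 in → 1.5 × 1.062 × 0.25 × 65 = 25.9 → r_n = 25.9 kips.
Interior bolts: l_c = 3.625 − 1.125 = 2.5 in → 1.5 × 2.5 × 0.25 × 65 = 60.94 → r_n = 48.75 kips.
R_n = 1 × 25.9 + 1 × 48.75 = 74.65 kips.
Design strength φR_n = 0.75 × 74.65 = 56 kips.

56 kips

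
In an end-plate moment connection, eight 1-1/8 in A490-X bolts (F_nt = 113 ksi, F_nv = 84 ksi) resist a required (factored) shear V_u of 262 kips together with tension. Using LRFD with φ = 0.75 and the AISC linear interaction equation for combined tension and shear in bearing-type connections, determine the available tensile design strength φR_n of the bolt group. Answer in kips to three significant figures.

524 kips

A_b = π·1.125²/4 = 0.994 in²; f_rv = 262 / (8 × 0.994) = 32.95 ksi.
F'_nt = 1.3 F_nt − (F_nt / φF_nv) f_rv = 1.3·113 − (113/(0.75·84))·32.95 = 87.8 ksi, capped at F_nt → F'_nt = 87.8 ksi.
R_n = F'_nt · A_b · n = 87.8 × 0.994 × 8 = 698.2 kips.
Design strength φR_n = 0.75 × 698.2 = 524 kips.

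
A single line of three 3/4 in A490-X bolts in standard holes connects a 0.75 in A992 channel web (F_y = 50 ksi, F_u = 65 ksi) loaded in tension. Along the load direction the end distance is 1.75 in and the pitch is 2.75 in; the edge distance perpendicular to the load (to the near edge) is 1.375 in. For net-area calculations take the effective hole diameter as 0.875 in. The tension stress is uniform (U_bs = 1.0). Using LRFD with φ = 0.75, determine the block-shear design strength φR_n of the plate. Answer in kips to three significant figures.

Shear plane L_v = 1.75 + 2·2.75 = 7.25 in; A_gv = 7.25 × 0.75 = 5.438 in².
A_nv = (7.25 − 2.5·0.875) × 0.75 = 3.797 in².
A_nt = (1.375 − 0.5·0.875) × 0.75 = 0.7031 in².
0.6 F_u A_nv = 148.1 kips; 0.6 F_y A_gv = 163.1 kips → shear rupture governs the shear term.
R_n = 148.1 + 1.0 × 65 × 0.7031 = 193.8 kips.
Design strength φR_n = 0.75 × 193.8 = 145 kips.

145 kips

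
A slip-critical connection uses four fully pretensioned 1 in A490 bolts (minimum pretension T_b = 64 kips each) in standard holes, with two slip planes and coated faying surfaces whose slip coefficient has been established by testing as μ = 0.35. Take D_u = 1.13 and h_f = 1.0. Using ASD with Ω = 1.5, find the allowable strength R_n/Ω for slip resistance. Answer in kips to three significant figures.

R_n = μ · D_u · h_f · T_b · n_s · n_b = 0.35 × 1.13 × 1.0 × 64 × 2 × 4 = 202.5 kips.
Allowable strength R_n/Ω = 202.5 / 1.5 = 135 kips.

135 kips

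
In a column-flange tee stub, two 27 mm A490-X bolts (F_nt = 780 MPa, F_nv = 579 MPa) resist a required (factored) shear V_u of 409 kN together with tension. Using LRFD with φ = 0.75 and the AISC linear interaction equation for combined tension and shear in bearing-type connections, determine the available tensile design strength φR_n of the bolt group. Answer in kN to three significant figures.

320 kN

A_b = π·27²/4 = 572.6 mm²; f_rv = 409 × 1000 / (2 × 572.6) = 357.2 MPa.
F'_nt = 1.3 F_nt − (F_nt / φF_nv) f_rv = 1.3·780 − (780/(0.75·579))·357.2 = 372.4 MPa, capped at F_nt → F'_nt = 372.4 MPa.
R_n = F'_nt · A_b · n = 372.4 × 572.6 × 2 / 1000 = 426.5 kN.
Design strength φR_n = 0.75 × 426.5 = 320 kN.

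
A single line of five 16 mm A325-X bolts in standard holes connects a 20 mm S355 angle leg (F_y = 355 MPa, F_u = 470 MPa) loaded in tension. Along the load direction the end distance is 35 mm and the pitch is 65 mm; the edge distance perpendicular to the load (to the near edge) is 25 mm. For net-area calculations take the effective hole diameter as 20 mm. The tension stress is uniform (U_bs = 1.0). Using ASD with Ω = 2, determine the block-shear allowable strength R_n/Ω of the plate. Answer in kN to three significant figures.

Shear plane L_v = 35 + 4·65 = 295 mm; A_gv = 295 × 20 = 5900 mm².
A_nv = (295 − 4.5·20) × 20 = 4100 mm².
A_nt = (25 − 0.5·20) × 20 = 300 mm².
0.6 F_u A_nv = 1156 kN; 0.6 F_y A_gv = 1257 kN → shear rupture governs the shear term.
R_n = 1156 + 1.0 × 470 × 300 / 1000 = 1297 kN.
Allowable strength R_n/Ω = 1297 / 2 = 649 kN.

649 kN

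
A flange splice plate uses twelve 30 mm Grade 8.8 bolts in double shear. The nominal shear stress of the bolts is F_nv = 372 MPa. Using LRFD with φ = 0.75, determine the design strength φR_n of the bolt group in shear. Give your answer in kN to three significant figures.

4730 kN

A_b = π × 30² / 4 = 706.9 mm².
R_n = F_nv · A_b · n · n_s = 372 × 706.9 × 12 × 2 / 1000 = 6311 kN.
Design strength φR_n = 0.75 × 6311 = 4730 kN.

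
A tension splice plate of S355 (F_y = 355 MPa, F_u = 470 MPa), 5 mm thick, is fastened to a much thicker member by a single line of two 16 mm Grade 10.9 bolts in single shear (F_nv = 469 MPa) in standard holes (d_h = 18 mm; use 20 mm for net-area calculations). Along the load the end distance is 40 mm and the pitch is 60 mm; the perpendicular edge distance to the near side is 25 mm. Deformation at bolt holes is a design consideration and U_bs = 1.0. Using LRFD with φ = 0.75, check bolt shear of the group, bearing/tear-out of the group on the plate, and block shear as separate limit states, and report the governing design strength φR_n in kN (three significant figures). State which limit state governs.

100 kN (block shear governs)

Bolt shear: A_b = π·16²/4 = 201.1 mm²; R_n = 469 × 201.1 × 2 × 1 / 1000 = 188.6 kN → 0.75 × 188.6 = 141 kN.
Bearing: edge l_c = 31, r_n = 87.42 kN; interior l_c = 42, r_n = 90.24 kN; R_n = 87.42 + 1·90.24 = 177.7 kN → 133 kN.
Block shear: A_gv = 500, A_nv = 350, A_nt = 75 mm²; R_n = min(0.6F_uA_nv, 0.6F_yA_gv) + U_bs·F_u·A_nt = 133.9 kN → 100 kN.
Block shear governs: 100 kN.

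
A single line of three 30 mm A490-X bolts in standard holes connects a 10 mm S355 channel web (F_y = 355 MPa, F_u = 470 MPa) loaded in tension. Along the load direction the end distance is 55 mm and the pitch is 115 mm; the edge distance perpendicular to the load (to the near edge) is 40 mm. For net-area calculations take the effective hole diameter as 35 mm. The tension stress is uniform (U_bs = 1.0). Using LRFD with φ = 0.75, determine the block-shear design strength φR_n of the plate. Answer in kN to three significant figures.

497 kN

Shear plane L_v = 55 + 2·115 = 285 mm; A_gv = 285 × 10 = 2850 mm².
A_nv = (285 − 2.5·35) × 10 = 1975 mm².
A_nt = (40 − 0.5·35) × 10 = 225 mm².
0.6 F_u A_nv = 557 kN; 0.6 F_y A_gv = 607.1 kN → shear rupture governs the shear term.
R_n = 557 + 1.0 × 470 × 225 / 1000 = 662.7 kN.
Design strength φR_n = 0.75 × 662.7 = 497 kN.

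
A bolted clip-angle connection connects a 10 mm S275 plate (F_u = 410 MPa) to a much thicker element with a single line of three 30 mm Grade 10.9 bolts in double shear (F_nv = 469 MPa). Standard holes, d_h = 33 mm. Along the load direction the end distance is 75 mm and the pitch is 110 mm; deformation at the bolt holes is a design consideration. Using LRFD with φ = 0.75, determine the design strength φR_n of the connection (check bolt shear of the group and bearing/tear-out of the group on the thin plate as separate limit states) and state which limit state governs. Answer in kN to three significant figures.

Bolt shear: A_b = π·30²/4 = 706.9 mm²; R_n = 469 × 706.9 × 3 × 2 / 1000 = 1989 kN → 0.75 × 1989 = 1490 kN.
Bearing (1.2 l_c t F_u ≤ 2.4 d t F_u): upper limit = 2.4·30·10·410 / 1000 = 295.2 kN.
  Edge l_c = 75 − 33/2 = 58.5 → r_n = 287.8 kN; interior l_c = 110 − 33 = 77 → r_n = 295.2 kN.
  R_n,bearing = 1·287.8 + 2·295.2 = 878.2 kN → 0.75 × 878.2 = 659 kN.
Bearing governs: 659 kN.

659 kN (bearing governs)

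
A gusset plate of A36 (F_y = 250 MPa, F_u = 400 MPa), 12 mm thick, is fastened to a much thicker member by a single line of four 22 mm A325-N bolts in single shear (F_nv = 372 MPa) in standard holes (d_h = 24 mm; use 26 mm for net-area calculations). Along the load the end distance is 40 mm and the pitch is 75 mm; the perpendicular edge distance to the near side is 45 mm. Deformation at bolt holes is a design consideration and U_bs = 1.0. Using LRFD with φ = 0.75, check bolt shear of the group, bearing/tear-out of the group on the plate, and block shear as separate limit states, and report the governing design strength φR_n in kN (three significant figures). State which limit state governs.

424 kN (bolt shear governs)

Bolt shear: A_b = π·22²/4 = 380.1 mm²; R_n = 372 × 380.1 × 4 × 1 / 1000 = 565.6 kN → 0.75 × 565.6 = 424 kN.
Bearing: edge l_c = 28, r_n = 161.3 kN; interior l_c = 51, r_n = 253.4 kN; R_n = 161.3 + 3·253.4 = 921.6 kN → 691 kN.
Block shear: A_gv = 3180, A_nv = 2088, A_nt = 384 mm²; R_n = min(0.6F_uA_nv, 0.6F_yA_gv) + U_bs·F_u·A_nt = 630.6 kN → 473 kN.
Bolt shear governs: 424 kN.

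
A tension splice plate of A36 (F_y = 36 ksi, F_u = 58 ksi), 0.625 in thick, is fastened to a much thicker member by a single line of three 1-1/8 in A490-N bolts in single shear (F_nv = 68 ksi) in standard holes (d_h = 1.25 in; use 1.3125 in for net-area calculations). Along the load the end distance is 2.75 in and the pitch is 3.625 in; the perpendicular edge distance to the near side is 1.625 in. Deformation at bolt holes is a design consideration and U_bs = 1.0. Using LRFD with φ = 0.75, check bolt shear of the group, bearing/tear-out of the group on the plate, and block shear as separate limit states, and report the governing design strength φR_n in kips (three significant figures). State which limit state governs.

Bolt shear: A_b = π·1.125²/4 = 0.994 in²; R_n = 68 × 0.994 × 3 × 1 = 202.8 kips → 0.75 × 202.8 = 152 kips.
Bearing: edge l_c = 2.125, r_n = 92.44 kips; interior l_c = 2.375, r_n = 97.87 kips; R_n = 92.44 + 2·97.87 = 288.2 kips → 216 kips.
Block shear: A_gv = 6.25, A_nv = 4.199, A_nt = 0.6055 in²; R_n = min(0.6F_uA_nv, 0.6F_yA_gv) + U_bs·F_u·A_nt = 170.1 kips → 128 kips.
Block shear governs: 128 kips.

128 kips (block shear governs)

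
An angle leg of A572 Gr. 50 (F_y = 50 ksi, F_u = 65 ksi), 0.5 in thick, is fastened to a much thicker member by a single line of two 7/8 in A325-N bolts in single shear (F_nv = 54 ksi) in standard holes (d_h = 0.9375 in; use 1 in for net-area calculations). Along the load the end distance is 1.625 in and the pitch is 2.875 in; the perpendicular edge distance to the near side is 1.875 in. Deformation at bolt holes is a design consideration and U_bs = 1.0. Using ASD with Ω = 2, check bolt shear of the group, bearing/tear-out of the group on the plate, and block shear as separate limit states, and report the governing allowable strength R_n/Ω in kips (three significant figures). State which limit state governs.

32.5 kips (bolt shear governs)

Bolt shear: A_b = π·0.875²/4 = 0.6013 in²; R_n = 54 × 0.6013 × 2 × 1 = 64.94 kips → 64.94 / 2 = 32.5 kips.
Bearing: edge l_c = 1.156, r_n = 45.09 kips; interior l_c = 1.938, r_n = 68.25 kips; R_n = 45.09 + 1·68.25 = 113.3 kips → 56.7 kips.
Block shear: A_gv = 2.25, A_nv = 1.5, A_nt = 0.6875 in²; R_n = min(0.6F_uA_nv, 0.6F_yA_gv) + U_bs·F_u·A_nt = 103.2 kips → 51.6 kips.
Bolt shear governs: 32.5 kips.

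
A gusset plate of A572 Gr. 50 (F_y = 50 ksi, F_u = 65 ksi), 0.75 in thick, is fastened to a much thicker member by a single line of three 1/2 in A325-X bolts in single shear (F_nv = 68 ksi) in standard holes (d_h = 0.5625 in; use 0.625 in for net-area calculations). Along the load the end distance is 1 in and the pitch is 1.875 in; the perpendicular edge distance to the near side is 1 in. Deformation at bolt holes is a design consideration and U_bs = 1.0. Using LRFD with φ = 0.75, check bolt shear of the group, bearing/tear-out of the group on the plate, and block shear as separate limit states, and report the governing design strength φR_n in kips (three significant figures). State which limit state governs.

Bolt shear: A_b = π·0.5²/4 = 0.1963 in²; R_n = 68 × 0.1963 × 3 × 1 = 40.06 kips → 0.75 × 40.06 = 30 kips.
Bearing: edge l_c = 0.7188, r_n = 42.05 kips; interior l_c = 1.312, r_n = 58.5 kips; R_n = 42.05 + 2·58.5 = 159 kips → 119 kips.
Block shear: A_gv = 3.562, A_nv = 2.391, A_nt = 0.5156 in²; R_n = min(0.6F_uA_nv, 0.6F_yA_gv) + U_bs·F_u·A_nt = 126.8 kips → 95.1 kips.
Bolt shear governs: 30 kips.

30 kips (bolt shear governs)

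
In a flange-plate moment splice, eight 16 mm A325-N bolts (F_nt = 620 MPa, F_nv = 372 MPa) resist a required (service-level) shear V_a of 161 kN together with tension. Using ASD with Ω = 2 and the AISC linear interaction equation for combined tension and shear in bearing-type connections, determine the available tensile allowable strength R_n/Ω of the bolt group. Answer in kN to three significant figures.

380 kN

A_b = π·16²/4 = 201.1 mm²; f_rv = 161 × 1000 / (8 × 201.1) = 100.1 MPa.
F'_nt = 1.3 F_nt − (Ω F_nt / F_nv) f_rv = 1.3·620 − (2·620/372)·100.1 = 472.4 MPa, capped at F_nt → F'_nt = 472.4 MPa.
R_n = F'_nt · A_b · n = 472.4 × 201.1 × 8 / 1000 = 759.8 kN.
Allowable strength R_n/Ω = 759.8 / 2 = 380 kN.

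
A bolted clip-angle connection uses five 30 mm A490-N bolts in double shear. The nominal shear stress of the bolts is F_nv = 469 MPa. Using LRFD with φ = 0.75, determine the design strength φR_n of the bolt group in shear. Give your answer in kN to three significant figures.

2490 kN

A_b = π × 30² / 4 = 706.9 mm².
R_n = F_nv · A_b · n · n_s = 469 × 706.9 × 5 × 2 / 1000 = 3315 kN.
Design strength φR_n = 0.75 × 3315 = 2490 kN.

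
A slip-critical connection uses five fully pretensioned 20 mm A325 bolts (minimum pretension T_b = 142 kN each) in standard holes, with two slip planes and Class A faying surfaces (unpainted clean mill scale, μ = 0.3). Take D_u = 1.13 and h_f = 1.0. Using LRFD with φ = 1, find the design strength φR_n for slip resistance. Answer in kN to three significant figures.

R_n = μ · D_u · h_f · T_b · n_s · n_b = 0.3 × 1.13 × 1.0 × 142 × 2 × 5 = 481.4 kN.
Design strength φR_n = 1 × 481.4 = 481 kN.

481 kN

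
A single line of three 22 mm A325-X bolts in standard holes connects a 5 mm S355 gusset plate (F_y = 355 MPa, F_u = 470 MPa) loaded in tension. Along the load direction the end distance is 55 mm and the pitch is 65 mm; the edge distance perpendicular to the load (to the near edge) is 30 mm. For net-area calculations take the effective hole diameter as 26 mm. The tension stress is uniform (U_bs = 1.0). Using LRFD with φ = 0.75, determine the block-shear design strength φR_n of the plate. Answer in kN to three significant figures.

Shear plane L_v = 55 + 2·65 = 185 mm; A_gv = 185 × 5 = 925 mm².
A_nv = (185 − 2.5·26) × 5 = 600 mm².
A_nt = (30 − 0.5·26) × 5 = 85 mm².
0.6 F_u A_nv = 169.2 kN; 0.6 F_y A_gv = 197 kN → shear rupture governs the shear term.
R_n = 169.2 + 1.0 × 470 × 85 / 1000 = 209.2 kN.
Design strength φR_n = 0.75 × 209.2 = 157 kN.

157 kN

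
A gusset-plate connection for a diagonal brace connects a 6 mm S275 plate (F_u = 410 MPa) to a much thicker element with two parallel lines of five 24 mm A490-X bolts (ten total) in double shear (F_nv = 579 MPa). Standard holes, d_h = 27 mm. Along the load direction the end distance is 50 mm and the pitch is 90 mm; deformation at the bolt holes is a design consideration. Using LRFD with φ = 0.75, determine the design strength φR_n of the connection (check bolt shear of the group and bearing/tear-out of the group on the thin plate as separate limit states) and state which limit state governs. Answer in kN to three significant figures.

Bolt shear: A_b = π·24²/4 = 452.4 mm²; R_n = 579 × 452.4 × 10 × 2 / 1000 = 5239 kN → 0.75 × 5239 = 3930 kN.
Bearing (1.2 l_c t F_u ≤ 2.4 d t F_u): upper limit = 2.4·24·6·410 / 1000 = 141.7 kN.
  Edge l_c = 50 − 27/2 = 36.5 → r_n = 107.7 kN; interior l_c = 90 − 27 = 63 → r_n = 141.7 kN.
  R_n,bearing = 2·107.7 + 8·141.7 = 1349 kN → 0.75 × 1349 = 1010 kN.
Bearing governs: 1010 kN.

1010 kN (bearing governs)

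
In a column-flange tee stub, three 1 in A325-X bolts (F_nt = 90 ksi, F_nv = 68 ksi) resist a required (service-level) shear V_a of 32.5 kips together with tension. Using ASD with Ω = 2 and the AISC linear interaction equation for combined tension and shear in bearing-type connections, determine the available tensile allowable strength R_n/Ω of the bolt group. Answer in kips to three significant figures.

94.8 kips

A_b = π·1²/4 = 0.7854 in²; f_rv = 32.5 / (3 × 0.7854) = 13.79 ksi.
F'_nt = 1.3 F_nt − (Ω F_nt / F_nv) f_rv = 1.3·90 − (2·90/68)·13.79 = 80.49 ksi, capped at F_nt → F'_nt = 80.49 ksi.
R_n = F'_nt · A_b · n = 80.49 × 0.7854 × 3 = 189.6 kips.
Allowable strength R_n/Ω = 189.6 / 2 = 94.8 kips.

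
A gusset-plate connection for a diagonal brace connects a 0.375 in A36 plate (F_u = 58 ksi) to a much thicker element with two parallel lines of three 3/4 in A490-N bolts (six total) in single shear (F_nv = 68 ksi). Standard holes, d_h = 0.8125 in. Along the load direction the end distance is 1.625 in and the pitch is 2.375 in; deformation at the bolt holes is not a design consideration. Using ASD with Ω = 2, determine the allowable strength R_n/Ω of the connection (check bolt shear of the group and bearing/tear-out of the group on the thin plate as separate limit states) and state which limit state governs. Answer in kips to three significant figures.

Bolt shear: A_b = π·0.75²/4 = 0.4418 in²; R_n = 68 × 0.4418 × 6 × 1 = 180.2 kips → 180.2 / 2 = 90.1 kips.
Bearing (1.5 l_c t F_u ≤ 3.0 d t F_u): upper limit = 3.0·0.75·0.375·58 = 48.94 kips.
  Edge l_c = 1.625 − 0.8125/2 = 1.219 → r_n = 39.76 kips; interior l_c = 2.375 − 0.8125 = 1.562 → r_n = 48.94 kips.
  R_n,bearing = 2·39.76 + 4·48.94 = 275.3 kips → 275.3 / 2 = 138 kips.
Bolt shear governs: 90.1 kips.

90.1 kips (bolt shear governs)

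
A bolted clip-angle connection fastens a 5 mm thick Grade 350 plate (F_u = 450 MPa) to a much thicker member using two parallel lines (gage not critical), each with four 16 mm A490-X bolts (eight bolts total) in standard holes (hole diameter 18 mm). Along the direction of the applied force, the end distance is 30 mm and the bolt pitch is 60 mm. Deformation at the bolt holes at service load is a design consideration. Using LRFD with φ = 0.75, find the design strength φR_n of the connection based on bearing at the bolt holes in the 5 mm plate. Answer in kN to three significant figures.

Per bolt r_n = 1.2 l_c t F_u ≤ 2.4 d t F_u; upper limit = 2.4 × 16 × 5 × 450 / 1000 = 86.4 kN.
Edge bolt: l_c = 30 − 18/2 = 21 mm → 1.2 × 21 × 5 × 450 / 1000 = 56.7 → r_n = 56.7 kN.
Interior bolts: l_c = 60 − 18 = 42 mm → 1.2 × 42 × 5 × 450 / 1000 = 113.4 → r_n = 86.4 kN.
R_n = 2 × 56.7 + 6 × 86.4 = 631.8 kN.
Design strength φR_n = 0.75 × 631.8 = 474 kN.

474 kN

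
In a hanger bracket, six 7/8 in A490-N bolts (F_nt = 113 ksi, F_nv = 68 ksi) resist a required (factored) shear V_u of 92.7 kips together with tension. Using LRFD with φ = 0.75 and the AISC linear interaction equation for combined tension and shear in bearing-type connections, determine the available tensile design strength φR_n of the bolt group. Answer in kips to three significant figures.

A_b = π·0.875²/4 = 0.6013 in²; f_rv = 92.7 / (6 × 0.6013) = 25.69 ksi.
F'_nt = 1.3 F_nt − (F_nt / φF_nv) f_rv = 1.3·113 − (113/(0.75·68))·25.69 = 89.97 ksi, capped at F_nt → F'_nt = 89.97 ksi.
R_n = F'_nt · A_b · n = 89.97 × 0.6013 × 6 = 324.6 kips.
Design strength φR_n = 0.75 × 324.6 = 243 kips.

243 kips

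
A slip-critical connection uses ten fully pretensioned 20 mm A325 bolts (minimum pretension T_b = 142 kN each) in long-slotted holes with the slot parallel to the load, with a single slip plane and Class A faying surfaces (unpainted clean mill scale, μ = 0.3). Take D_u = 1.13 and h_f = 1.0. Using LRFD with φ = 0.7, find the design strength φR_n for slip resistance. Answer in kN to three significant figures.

R_n = μ · D_u · h_f · T_b · n_s · n_b = 0.3 × 1.13 × 1.0 × 142 × 1 × 10 = 481.4 kN.
Design strength φR_n = 0.7 × 481.4 = 337 kN.

337 kN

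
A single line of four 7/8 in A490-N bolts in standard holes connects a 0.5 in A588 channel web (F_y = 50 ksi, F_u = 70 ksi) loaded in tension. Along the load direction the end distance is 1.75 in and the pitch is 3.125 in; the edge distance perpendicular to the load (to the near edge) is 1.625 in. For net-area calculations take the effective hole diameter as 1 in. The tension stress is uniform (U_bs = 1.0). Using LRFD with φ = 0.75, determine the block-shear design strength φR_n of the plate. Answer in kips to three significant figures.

150 kips

Shear plane L_v = 1.75 + 3·3.125 = 11.12 in; A_gv = 11.12 × 0.5 = 5.562 in².
A_nv = (11.12 − 3.5·1) × 0.5 = 3.812 in².
A_nt = (1.625 − 0.5·1) × 0.5 = 0.5625 in².
0.6 F_u A_nv = 160.1 kips; 0.6 F_y A_gv = 166.9 kips → shear rupture governs the shear term.
R_n = 160.1 + 1.0 × 70 × 0.5625 = 199.5 kips.
Design strength φR_n = 0.75 × 199.5 = 150 kips.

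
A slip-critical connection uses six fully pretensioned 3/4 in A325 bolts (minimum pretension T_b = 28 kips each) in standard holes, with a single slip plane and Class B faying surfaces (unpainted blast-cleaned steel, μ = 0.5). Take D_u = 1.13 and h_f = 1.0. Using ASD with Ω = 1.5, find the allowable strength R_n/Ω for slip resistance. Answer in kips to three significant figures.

63.3 kips

R_n = μ · D_u · h_f · T_b · n_s · n_b = 0.5 × 1.13 × 1.0 × 28 × 1 × 6 = 94.92 kips.
Allowable strength R_n/Ω = 94.92 / 1.5 = 63.3 kips.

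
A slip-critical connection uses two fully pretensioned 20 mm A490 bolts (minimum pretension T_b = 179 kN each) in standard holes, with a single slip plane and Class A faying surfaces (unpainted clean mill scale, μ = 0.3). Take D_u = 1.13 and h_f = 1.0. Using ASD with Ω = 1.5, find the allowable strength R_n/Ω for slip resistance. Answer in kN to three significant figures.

80.9 kN

R_n = μ · D_u · h_f · T_b · n_s · n_b = 0.3 × 1.13 × 1.0 × 179 × 1 × 2 = 121.4 kN.
Allowable strength R_n/Ω = 121.4 / 1.5 = 80.9 kN.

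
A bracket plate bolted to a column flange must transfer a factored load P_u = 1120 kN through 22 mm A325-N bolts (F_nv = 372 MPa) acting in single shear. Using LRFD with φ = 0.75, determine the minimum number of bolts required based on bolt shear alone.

A_b = π·22²/4 = 380.1 mm².
Per-bolt design strength φR_n = 0.75 × 372 × 380.1 × 1 / 1000 = 106.1 kN.
n ≥ 1120 / 106.1 = 10.56 → use 11 bolts.

11 bolts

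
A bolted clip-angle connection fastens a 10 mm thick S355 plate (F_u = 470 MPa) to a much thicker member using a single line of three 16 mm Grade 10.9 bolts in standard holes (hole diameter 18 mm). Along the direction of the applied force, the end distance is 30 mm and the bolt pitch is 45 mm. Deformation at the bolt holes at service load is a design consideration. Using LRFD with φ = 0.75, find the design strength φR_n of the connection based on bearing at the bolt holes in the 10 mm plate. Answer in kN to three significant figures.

Per bolt r_n = 1.2 l_c t F_u ≤ 2.4 d t F_u; upper limit = 2.4 × 16 × 10 × 470 / 1000 = 180.5 kN.
Edge bolt: l_c = 30 − 18/2 = 21 mm → 1.2 × 21 × 10 × 470 / 1000 = 118.4 → r_n = 118.4 kN.
Interior bolts: l_c = 45 − 18 = 27 mm → 1.2 × 27 × 10 × 470 / 1000 = 152.3 → r_n = 152.3 kN.
R_n = 1 × 118.4 + 2 × 152.3 = 423 kN.
Design strength φR_n = 0.75 × 423 = 317 kN.

317 kN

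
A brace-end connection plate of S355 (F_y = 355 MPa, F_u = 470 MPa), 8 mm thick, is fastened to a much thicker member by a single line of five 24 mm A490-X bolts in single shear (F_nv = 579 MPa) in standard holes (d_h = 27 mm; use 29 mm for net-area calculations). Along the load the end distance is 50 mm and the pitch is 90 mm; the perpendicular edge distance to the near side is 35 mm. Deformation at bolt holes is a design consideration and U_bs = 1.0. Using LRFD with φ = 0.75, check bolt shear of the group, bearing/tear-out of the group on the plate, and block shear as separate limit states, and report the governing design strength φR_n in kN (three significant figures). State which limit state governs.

531 kN (block shear governs)

Bolt shear: A_b = π·24²/4 = 452.4 mm²; R_n = 579 × 452.4 × 5 × 1 / 1000 = 1310 kN → 0.75 × 1310 = 982 kN.
Bearing: edge l_c = 36.5, r_n = 164.7 kN; interior l_c = 63, r_n = 216.6 kN; R_n = 164.7 + 4·216.6 = 1031 kN → 773 kN.
Block shear: A_gv = 3280, A_nv = 2236, A_nt = 164 mm²; R_n = min(0.6F_uA_nv, 0.6F_yA_gv) + U_bs·F_u·A_nt = 707.6 kN → 531 kN.
Block shear governs: 531 kN.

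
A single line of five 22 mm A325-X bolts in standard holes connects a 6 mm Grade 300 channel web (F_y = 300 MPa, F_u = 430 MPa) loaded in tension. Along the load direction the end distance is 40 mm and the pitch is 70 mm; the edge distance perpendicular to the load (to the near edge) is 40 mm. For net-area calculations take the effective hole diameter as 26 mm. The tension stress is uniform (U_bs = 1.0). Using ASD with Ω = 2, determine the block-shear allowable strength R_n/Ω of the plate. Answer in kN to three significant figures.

192 kN

Shear plane L_v = 40 + 4·70 = 320 mm; A_gv = 320 × 6 = 1920 mm².
A_nv = (320 − 4.5·26) × 6 = 1218 mm².
A_nt = (40 − 0.5·26) × 6 = 162 mm².
0.6 F_u A_nv = 314.2 kN; 0.6 F_y A_gv = 345.6 kN → shear rupture governs the shear term.
R_n = 314.2 + 1.0 × 430 × 162 / 1000 = 383.9 kN.
Allowable strength R_n/Ω = 383.9 / 2 = 192 kN.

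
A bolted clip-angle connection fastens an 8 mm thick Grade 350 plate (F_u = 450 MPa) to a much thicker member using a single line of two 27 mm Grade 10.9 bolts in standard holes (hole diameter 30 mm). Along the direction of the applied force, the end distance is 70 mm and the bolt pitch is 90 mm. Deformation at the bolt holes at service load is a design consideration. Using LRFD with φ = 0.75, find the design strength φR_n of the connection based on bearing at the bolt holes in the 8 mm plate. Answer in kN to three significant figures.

350 kN

Per bolt r_n = 1.2 l_c t F_u ≤ 2.4 d t F_u; upper limit = 2.4 × 27 × 8 × 450 / 1000 = 233.3 kN.
Edge bolt: l_c = 70 − 30/2 = 55 mm → 1.2 × 55 × 8 × 450 / 1000 = 237.6 → r_n = 233.3 kN.
Interior bolts: l_c = 90 − 30 = 60 mm → 1.2 × 60 × 8 × 450 / 1000 = 259.2 → r_n = 233.3 kN.
R_n = 1 × 233.3 + 1 × 233.3 = 466.6 kN.
Design strength φR_n = 0.75 × 466.6 = 350 kN.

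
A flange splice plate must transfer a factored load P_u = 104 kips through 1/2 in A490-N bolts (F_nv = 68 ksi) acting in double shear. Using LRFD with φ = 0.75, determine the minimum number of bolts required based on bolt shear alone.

A_b = π·0.5²/4 = 0.1963 in².
Per-bolt design strength φR_n = 0.75 × 68 × 0.1963 × 2 = 20.03 kips.
n ≥ 104 / 20.03 = 5.193 → use 6 bolts.

6 bolts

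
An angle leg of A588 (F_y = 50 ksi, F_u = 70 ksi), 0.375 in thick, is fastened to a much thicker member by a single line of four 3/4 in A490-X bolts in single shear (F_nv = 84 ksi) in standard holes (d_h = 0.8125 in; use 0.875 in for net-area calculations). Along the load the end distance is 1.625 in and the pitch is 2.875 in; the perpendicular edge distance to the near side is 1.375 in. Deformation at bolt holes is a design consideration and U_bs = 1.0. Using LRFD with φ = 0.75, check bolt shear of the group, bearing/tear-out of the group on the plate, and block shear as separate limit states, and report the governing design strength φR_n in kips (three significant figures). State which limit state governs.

103 kips (block shear governs)

Bolt shear: A_b = π·0.75²/4 = 0.4418 in²; R_n = 84 × 0.4418 × 4 × 1 = 148.4 kips → 0.75 × 148.4 = 111 kips.
Bearing: edge l_c = 1.219, r_n = 38.39 kips; interior l_c = 2.062, r_n = 47.25 kips; R_n = 38.39 + 3·47.25 = 180.1 kips → 135 kips.
Block shear: A_gv = 3.844, A_nv = 2.695, A_nt = 0.3516 in²; R_n = min(0.6F_uA_nv, 0.6F_yA_gv) + U_bs·F_u·A_nt = 137.8 kips → 103 kips.
Block shear governs: 103 kips.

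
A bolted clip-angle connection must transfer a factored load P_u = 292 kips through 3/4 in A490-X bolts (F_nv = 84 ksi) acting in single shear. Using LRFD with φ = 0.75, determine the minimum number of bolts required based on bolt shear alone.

A_b = π·0.75²/4 = 0.4418 in².
Per-bolt design strength φR_n = 0.75 × 84 × 0.4418 × 1 = 27.83 kips.
n ≥ 292 / 27.83 = 10.49 → use 11 bolts.

11 bolts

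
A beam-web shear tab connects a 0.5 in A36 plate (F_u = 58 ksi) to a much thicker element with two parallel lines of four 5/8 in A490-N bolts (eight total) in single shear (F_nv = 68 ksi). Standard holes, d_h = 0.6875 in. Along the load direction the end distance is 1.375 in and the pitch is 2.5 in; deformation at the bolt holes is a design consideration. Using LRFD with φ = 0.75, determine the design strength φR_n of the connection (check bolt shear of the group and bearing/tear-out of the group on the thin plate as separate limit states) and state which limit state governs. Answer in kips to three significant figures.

125 kips (bolt shear governs)

Bolt shear: A_b = π·0.625²/4 = 0.3068 in²; R_n = 68 × 0.3068 × 8 × 1 = 166.9 kips → 0.75 × 166.9 = 125 kips.
Bearing (1.2 l_c t F_u ≤ 2.4 d t F_u): upper limit = 2.4·0.625·0.5·58 = 43.5 kips.
  Edge l_c = 1.375 − 0.6875/2 = 1.031 → r_n = 35.89 kips; interior l_c = 2.5 − 0.6875 = 1.812 → r_n = 43.5 kips.
  R_n,bearing = 2·35.89 + 6·43.5 = 332.8 kips → 0.75 × 332.8 = 250 kips.
Bolt shear governs: 125 kips.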